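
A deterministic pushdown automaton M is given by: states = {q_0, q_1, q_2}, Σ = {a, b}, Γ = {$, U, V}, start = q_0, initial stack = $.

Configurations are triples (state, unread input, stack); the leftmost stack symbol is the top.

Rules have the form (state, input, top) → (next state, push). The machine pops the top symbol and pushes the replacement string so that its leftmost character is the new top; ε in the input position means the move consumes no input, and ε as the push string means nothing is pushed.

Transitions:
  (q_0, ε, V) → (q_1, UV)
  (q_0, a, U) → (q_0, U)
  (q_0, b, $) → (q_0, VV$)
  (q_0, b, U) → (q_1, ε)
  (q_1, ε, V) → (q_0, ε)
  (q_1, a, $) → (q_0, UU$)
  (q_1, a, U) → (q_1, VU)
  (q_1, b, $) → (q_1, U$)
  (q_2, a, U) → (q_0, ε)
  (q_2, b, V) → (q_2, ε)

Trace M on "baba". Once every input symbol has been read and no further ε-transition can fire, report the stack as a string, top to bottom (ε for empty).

UV$

(q_0, baba, $)
  read b, top $: go to q_0, push VV$ → (q_0, aba, VV$)
  ε-move, top V: go to q_1, push UV → (q_1, aba, UVV$)
  read a, top U: go to q_1, push VU → (q_1, ba, VUVV$)
  ε-move, top V: go to q_0, push ε → (q_0, ba, UVV$)
  read b, top U: go to q_1, push ε → (q_1, a, VV$)
  ε-move, top V: go to q_0, push ε → (q_0, a, V$)
  ε-move, top V: go to q_1, push UV → (q_1, a, UV$)
  read a, top U: go to q_1, push VU → (q_1, ε, VUV$)
  ε-move, top V: go to q_0, push ε → (q_0, ε, UV$)
All input consumed in state q_0 with stack UV$.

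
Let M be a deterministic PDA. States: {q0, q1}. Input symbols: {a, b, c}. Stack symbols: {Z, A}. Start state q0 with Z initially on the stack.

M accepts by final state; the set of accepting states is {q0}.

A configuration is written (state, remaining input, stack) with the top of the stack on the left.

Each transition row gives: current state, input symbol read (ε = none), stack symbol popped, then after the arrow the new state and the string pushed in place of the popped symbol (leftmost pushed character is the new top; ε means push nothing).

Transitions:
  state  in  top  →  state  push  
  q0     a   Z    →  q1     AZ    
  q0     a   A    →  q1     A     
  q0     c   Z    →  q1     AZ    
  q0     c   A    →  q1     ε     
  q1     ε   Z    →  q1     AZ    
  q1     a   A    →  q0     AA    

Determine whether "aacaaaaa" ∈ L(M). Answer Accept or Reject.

(q0, aacaaaaa, Z) ⊢ (q1, acaaaaa, AZ) ⊢ (q0, caaaaa, AAZ) ⊢ (q1, aaaaa, AZ) ⊢ (q0, aaaa, AAZ) ⊢ (q1, aaa, AAZ) ⊢ (q0, aa, AAAZ) ⊢ (q1, a, AAAZ) ⊢ (q0, ε, AAAAZ)
All input consumed; state q0 ∈ F.

Accept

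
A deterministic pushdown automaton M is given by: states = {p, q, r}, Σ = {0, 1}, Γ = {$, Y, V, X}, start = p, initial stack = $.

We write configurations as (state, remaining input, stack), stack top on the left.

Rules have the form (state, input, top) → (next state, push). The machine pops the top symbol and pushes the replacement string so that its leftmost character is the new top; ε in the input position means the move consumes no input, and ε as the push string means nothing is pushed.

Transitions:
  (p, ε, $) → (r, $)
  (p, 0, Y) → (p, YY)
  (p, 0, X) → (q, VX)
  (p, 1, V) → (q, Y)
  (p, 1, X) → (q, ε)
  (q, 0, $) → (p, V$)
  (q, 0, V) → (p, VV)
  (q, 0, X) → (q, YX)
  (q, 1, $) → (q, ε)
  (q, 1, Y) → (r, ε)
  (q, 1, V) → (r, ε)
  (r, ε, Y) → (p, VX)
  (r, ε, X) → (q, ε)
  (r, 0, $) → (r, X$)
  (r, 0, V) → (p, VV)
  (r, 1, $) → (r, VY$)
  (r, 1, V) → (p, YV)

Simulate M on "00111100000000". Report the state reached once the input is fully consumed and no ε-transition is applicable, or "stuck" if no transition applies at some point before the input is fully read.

p

(p, 00111100000000, $)
  ε-move, top $: go to r, push $ → (r, 00111100000000, $)
  read 0, top $: go to r, push X$ → (r, 0111100000000, X$)
  ε-move, top X: go to q, push ε → (q, 0111100000000, $)
  read 0, top $: go to p, push V$ → (p, 111100000000, V$)
  read 1, top V: go to q, push Y → (q, 11100000000, Y$)
  read 1, top Y: go to r, push ε → (r, 1100000000, $)
  read 1, top $: go to r, push VY$ → (r, 100000000, VY$)
  read 1, top V: go to p, push YV → (p, 00000000, YVY$)
  read 0, top Y: go to p, push YY → (p, 0000000, YYVY$)
  read 0, top Y: go to p, push YY → (p, 000000, YYYVY$)
  read 0, top Y: go to p, push YY → (p, 00000, YYYYVY$)
  read 0, top Y: go to p, push YY → (p, 0000, YYYYYVY$)
  read 0, top Y: go to p, push YY → (p, 000, YYYYYYVY$)
  read 0, top Y: go to p, push YY → (p, 00, YYYYYYYVY$)
  read 0, top Y: go to p, push YY → (p, 0, YYYYYYYYVY$)
  read 0, top Y: go to p, push YY → (p, ε, YYYYYYYYYVY$)
All input consumed; M is in state p.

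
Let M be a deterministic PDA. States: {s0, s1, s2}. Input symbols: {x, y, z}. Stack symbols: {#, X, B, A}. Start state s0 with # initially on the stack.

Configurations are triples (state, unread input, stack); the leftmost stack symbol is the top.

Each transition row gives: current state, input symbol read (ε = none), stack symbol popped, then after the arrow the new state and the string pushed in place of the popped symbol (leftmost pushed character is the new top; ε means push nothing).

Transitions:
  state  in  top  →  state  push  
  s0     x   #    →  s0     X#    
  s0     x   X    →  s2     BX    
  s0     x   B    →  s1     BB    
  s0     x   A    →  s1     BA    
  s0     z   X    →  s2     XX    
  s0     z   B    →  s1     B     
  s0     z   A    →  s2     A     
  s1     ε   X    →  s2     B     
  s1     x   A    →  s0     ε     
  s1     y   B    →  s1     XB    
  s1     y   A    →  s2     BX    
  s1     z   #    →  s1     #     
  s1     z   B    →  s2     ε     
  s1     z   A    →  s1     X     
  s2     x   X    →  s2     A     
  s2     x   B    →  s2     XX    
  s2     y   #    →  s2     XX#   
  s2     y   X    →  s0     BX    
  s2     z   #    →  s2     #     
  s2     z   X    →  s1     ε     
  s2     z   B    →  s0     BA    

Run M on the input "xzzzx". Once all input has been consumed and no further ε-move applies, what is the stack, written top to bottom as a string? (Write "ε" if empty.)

BBA#

(s0, xzzzx, #)
  read x, top #: go to s0, push X# → (s0, zzzx, X#)
  read z, top X: go to s2, push XX → (s2, zzx, XX#)
  read z, top X: go to s1, push ε → (s1, zx, X#)
  ε-move, top X: go to s2, push B → (s2, zx, B#)
  read z, top B: go to s0, push BA → (s0, x, BA#)
  read x, top B: go to s1, push BB → (s1, ε, BBA#)
All input consumed in state s1 with stack BBA#.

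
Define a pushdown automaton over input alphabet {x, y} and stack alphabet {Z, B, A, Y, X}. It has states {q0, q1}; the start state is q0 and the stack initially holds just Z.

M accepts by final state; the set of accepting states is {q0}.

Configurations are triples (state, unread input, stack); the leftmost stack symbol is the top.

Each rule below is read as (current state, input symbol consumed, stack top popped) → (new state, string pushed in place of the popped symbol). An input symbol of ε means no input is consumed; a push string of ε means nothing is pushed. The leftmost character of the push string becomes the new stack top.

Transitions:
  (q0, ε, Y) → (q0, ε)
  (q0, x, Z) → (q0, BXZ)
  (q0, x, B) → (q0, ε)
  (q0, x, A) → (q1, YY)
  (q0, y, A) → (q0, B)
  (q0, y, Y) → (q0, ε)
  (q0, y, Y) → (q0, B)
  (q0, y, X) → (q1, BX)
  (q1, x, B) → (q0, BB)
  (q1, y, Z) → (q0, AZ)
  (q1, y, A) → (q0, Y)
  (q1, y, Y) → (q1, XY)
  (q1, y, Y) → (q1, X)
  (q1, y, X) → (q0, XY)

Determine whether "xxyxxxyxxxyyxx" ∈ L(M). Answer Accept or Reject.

No computation consumes all input and reaches a final state.

Reject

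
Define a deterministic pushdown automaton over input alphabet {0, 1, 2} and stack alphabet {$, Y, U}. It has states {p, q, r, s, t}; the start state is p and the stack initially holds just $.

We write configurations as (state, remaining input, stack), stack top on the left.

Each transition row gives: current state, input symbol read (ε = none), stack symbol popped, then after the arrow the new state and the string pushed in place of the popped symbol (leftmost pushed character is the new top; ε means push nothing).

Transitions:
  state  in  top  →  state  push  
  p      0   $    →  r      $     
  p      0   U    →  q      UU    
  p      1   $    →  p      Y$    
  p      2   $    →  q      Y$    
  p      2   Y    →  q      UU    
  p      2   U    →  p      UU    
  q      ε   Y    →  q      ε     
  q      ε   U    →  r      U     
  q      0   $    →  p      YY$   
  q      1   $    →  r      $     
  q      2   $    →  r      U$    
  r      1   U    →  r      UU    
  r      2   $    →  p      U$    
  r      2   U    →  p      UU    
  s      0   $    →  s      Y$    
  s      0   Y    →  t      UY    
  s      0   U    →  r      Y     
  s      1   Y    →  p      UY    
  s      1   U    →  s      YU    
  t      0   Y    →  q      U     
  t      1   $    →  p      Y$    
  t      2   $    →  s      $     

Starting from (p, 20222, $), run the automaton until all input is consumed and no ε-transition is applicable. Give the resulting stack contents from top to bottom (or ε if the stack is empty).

UUUUY$

(p, 20222, $)
  read 2, top $: go to q, push Y$ → (q, 0222, Y$)
  ε-move, top Y: go to q, push ε → (q, 0222, $)
  read 0, top $: go to p, push YY$ → (p, 222, YY$)
  read 2, top Y: go to q, push UU → (q, 22, UUY$)
  ε-move, top U: go to r, push U → (r, 22, UUY$)
  read 2, top U: go to p, push UU → (p, 2, UUUY$)
  read 2, top U: go to p, push UU → (p, ε, UUUUY$)
All input consumed in state p with stack UUUUY$.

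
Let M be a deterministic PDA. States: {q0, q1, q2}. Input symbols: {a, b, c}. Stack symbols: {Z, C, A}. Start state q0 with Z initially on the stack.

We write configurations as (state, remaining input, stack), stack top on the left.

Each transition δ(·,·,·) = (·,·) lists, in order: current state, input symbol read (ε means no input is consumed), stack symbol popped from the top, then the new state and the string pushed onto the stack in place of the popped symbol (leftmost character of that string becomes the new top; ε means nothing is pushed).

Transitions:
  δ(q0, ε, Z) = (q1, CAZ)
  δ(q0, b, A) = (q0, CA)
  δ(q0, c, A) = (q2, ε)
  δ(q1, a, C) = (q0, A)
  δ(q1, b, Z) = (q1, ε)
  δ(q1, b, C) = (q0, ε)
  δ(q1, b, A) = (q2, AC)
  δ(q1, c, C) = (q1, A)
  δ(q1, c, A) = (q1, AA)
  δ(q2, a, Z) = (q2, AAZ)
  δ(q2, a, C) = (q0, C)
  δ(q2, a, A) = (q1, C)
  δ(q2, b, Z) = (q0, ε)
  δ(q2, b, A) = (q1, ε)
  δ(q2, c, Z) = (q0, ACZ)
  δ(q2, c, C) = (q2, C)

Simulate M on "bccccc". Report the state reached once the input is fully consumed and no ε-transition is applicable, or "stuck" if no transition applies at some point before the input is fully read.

q2

(q0, bccccc, Z) ⊢ (q1, bccccc, CAZ) ⊢ (q0, ccccc, AZ) ⊢ (q2, cccc, Z) ⊢ (q0, ccc, ACZ) ⊢ (q2, cc, CZ) ⊢ (q2, c, CZ) ⊢ (q2, ε, CZ)
All input consumed; M is in state q2.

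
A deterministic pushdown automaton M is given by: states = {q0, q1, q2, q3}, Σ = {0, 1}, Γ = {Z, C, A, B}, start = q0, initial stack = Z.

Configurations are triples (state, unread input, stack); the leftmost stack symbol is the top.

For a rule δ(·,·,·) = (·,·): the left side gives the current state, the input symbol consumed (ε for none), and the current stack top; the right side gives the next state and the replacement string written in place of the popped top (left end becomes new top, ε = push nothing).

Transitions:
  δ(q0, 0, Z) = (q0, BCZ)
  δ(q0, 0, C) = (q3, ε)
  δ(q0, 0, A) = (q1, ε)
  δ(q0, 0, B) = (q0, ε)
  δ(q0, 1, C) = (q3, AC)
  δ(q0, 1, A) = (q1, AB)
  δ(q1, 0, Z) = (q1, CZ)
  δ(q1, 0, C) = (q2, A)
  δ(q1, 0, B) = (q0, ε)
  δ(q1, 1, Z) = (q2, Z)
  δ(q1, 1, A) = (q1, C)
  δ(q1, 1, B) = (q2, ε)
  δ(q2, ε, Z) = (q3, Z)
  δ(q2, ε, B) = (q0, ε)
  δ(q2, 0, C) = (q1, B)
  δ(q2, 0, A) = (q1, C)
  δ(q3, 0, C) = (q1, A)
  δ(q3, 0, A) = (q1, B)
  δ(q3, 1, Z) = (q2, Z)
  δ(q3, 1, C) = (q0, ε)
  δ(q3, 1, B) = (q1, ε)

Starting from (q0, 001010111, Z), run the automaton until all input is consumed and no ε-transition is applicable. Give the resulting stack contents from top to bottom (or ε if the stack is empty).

(q0, 001010111, Z)
  read 0, top Z: go to q0, push BCZ → (q0, 01010111, BCZ)
  read 0, top B: go to q0, push ε → (q0, 1010111, CZ)
  read 1, top C: go to q3, push AC → (q3, 010111, ACZ)
  read 0, top A: go to q1, push B → (q1, 10111, BCZ)
  read 1, top B: go to q2, push ε → (q2, 0111, CZ)
  read 0, top C: go to q1, push B → (q1, 111, BZ)
  read 1, top B: go to q2, push ε → (q2, 11, Z)
  ε-move, top Z: go to q3, push Z → (q3, 11, Z)
  read 1, top Z: go to q2, push Z → (q2, 1, Z)
  ε-move, top Z: go to q3, push Z → (q3, 1, Z)
  read 1, top Z: go to q2, push Z → (q2, ε, Z)
  ε-move, top Z: go to q3, push Z → (q3, ε, Z)
All input consumed in state q3 with stack Z.

Z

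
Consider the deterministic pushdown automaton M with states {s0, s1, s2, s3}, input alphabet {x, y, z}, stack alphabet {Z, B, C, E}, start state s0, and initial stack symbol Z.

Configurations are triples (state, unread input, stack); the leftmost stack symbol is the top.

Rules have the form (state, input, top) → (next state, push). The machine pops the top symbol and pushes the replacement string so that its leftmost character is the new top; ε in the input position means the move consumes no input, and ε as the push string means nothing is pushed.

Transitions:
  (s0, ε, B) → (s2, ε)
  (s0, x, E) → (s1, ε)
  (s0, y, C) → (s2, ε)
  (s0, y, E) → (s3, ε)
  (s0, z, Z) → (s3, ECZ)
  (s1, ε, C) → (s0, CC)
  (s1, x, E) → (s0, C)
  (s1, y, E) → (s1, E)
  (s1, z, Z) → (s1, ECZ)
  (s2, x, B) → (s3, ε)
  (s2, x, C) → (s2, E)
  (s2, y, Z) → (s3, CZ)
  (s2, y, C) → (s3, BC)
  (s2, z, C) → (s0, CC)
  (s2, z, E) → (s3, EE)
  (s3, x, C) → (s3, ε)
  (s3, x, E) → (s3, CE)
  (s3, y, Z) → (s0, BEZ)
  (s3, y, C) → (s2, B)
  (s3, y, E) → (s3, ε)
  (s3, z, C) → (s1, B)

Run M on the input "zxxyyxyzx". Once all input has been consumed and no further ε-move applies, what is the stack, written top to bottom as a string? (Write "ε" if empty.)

(s0, zxxyyxyzx, Z)
  read z, top Z: go to s3, push ECZ → (s3, xxyyxyzx, ECZ)
  read x, top E: go to s3, push CE → (s3, xyyxyzx, CECZ)
  read x, top C: go to s3, push ε → (s3, yyxyzx, ECZ)
  read y, top E: go to s3, push ε → (s3, yxyzx, CZ)
  read y, top C: go to s2, push B → (s2, xyzx, BZ)
  read x, top B: go to s3, push ε → (s3, yzx, Z)
  read y, top Z: go to s0, push BEZ → (s0, zx, BEZ)
  ε-move, top B: go to s2, push ε → (s2, zx, EZ)
  read z, top E: go to s3, push EE → (s3, x, EEZ)
  read x, top E: go to s3, push CE → (s3, ε, CEEZ)
All input consumed in state s3 with stack CEEZ.

CEEZ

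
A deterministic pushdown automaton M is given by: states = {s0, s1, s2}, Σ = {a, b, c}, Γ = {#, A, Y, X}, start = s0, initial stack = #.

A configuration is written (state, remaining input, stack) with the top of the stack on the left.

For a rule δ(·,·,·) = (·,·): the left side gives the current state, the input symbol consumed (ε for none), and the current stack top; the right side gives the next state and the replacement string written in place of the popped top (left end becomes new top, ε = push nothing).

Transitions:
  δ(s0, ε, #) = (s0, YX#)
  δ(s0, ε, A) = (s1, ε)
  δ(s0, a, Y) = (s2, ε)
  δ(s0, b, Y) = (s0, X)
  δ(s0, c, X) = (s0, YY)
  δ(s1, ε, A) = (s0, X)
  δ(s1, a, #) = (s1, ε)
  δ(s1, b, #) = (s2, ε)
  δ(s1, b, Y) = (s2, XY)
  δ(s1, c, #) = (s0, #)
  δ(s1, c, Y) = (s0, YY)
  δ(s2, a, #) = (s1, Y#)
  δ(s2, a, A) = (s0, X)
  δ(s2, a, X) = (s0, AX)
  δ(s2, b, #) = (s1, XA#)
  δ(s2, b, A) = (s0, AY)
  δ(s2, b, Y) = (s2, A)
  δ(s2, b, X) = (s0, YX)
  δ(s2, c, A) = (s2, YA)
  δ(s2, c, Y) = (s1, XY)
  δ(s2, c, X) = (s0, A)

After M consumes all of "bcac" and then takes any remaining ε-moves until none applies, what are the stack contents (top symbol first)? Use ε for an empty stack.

(s0, bcac, #)
  ε-move, top #: go to s0, push YX# → (s0, bcac, YX#)
  read b, top Y: go to s0, push X → (s0, cac, XX#)
  read c, top X: go to s0, push YY → (s0, ac, YYX#)
  read a, top Y: go to s2, push ε → (s2, c, YX#)
  read c, top Y: go to s1, push XY → (s1, ε, XYX#)
All input consumed in state s1 with stack XYX#.

XYX#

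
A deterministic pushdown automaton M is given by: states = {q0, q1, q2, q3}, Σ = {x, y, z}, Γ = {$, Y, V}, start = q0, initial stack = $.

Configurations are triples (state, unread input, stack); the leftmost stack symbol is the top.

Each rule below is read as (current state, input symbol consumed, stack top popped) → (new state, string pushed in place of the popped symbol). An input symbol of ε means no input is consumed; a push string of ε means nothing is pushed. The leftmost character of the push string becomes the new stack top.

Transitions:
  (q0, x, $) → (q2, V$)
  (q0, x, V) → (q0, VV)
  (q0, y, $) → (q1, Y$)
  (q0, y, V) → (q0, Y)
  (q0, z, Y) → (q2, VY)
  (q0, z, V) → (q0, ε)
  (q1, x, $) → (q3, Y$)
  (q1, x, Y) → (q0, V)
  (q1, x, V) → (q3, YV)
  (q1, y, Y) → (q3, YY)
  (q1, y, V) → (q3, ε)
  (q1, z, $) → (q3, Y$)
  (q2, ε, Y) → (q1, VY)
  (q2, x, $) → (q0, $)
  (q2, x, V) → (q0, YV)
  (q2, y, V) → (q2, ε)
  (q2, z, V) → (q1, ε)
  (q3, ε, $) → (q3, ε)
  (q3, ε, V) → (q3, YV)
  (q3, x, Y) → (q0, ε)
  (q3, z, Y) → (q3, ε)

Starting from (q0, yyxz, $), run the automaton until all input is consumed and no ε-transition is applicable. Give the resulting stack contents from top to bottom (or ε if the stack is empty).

VY$

(q0, yyxz, $) ⊢ (q1, yxz, Y$) ⊢ (q3, xz, YY$) ⊢ (q0, z, Y$) ⊢ (q2, ε, VY$)
All input consumed in state q2 with stack VY$.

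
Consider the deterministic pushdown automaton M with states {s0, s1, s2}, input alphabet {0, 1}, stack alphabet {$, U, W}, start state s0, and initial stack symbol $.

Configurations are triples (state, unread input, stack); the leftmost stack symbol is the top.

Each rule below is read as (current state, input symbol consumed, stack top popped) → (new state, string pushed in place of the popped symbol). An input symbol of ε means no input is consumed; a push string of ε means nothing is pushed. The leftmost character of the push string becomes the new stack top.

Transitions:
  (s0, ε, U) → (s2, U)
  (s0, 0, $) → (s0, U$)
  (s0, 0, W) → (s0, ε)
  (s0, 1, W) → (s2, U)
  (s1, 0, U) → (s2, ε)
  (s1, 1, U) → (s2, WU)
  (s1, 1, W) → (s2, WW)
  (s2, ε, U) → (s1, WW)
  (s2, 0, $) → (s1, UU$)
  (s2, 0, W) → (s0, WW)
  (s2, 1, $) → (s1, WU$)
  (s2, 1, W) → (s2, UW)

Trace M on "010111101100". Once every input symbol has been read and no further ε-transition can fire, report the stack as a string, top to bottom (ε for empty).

WWWWWWWWWWWW$

(s0, 010111101100, $)
  read 0, top $: go to s0, push U$ → (s0, 10111101100, U$)
  ε-move, top U: go to s2, push U → (s2, 10111101100, U$)
  ε-move, top U: go to s1, push WW → (s1, 10111101100, WW$)
  read 1, top W: go to s2, push WW → (s2, 0111101100, WWW$)
  read 0, top W: go to s0, push WW → (s0, 111101100, WWWW$)
  read 1, top W: go to s2, push U → (s2, 11101100, UWWW$)
  ε-move, top U: go to s1, push WW → (s1, 11101100, WWWWW$)
  read 1, top W: go to s2, push WW → (s2, 1101100, WWWWWW$)
  read 1, top W: go to s2, push UW → (s2, 101100, UWWWWWW$)
  ε-move, top U: go to s1, push WW → (s1, 101100, WWWWWWWW$)
  read 1, top W: go to s2, push WW → (s2, 01100, WWWWWWWWW$)
  read 0, top W: go to s0, push WW → (s0, 1100, WWWWWWWWWW$)
  read 1, top W: go to s2, push U → (s2, 100, UWWWWWWWWW$)
  ε-move, top U: go to s1, push WW → (s1, 100, WWWWWWWWWWW$)
  read 1, top W: go to s2, push WW → (s2, 00, WWWWWWWWWWWW$)
  read 0, top W: go to s0, push WW → (s0, 0, WWWWWWWWWWWWW$)
  read 0, top W: go to s0, push ε → (s0, ε, WWWWWWWWWWWW$)
All input consumed in state s0 with stack WWWWWWWWWWWW$.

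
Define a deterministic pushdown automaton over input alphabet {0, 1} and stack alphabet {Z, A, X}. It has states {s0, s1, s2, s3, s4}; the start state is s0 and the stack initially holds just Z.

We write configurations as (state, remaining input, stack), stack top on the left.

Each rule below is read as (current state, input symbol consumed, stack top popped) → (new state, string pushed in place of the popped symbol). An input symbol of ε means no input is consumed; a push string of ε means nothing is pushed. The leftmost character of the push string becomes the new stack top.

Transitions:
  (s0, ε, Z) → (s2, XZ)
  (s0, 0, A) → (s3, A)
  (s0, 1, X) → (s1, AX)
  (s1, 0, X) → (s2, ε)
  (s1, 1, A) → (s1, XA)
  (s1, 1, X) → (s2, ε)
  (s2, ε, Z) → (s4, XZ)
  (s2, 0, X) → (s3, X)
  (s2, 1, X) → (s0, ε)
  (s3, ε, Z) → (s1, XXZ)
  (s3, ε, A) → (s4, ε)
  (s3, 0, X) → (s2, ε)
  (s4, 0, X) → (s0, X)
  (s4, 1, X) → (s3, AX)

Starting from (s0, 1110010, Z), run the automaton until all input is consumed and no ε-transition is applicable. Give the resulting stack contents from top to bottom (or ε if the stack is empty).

(s0, 1110010, Z) ⊢ (s2, 1110010, XZ) ⊢ (s0, 110010, Z) ⊢ (s2, 110010, XZ) ⊢ (s0, 10010, Z) ⊢ (s2, 10010, XZ) ⊢ (s0, 0010, Z) ⊢ (s2, 0010, XZ) ⊢ (s3, 010, XZ) ⊢ (s2, 10, Z) ⊢ (s4, 10, XZ) ⊢ (s3, 0, AXZ) ⊢ (s4, 0, XZ) ⊢ (s0, ε, XZ)
All input consumed in state s0 with stack XZ.

XZ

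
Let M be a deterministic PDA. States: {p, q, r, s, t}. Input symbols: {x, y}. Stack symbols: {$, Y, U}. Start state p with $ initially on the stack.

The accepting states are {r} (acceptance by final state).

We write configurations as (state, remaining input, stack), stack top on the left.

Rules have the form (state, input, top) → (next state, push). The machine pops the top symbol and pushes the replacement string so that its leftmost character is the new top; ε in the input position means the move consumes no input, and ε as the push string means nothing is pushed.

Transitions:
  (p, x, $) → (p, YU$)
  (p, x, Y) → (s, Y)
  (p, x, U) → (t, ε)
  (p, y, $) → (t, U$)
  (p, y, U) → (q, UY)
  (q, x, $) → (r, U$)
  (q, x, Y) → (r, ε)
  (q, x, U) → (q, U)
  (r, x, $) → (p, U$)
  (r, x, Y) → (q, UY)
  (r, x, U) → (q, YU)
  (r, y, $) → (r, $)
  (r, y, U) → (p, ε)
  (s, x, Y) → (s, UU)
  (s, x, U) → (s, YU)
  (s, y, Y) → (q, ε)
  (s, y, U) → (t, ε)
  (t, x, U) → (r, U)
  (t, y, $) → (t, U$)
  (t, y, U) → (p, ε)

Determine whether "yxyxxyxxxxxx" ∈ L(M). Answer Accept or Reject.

Reject

(p, yxyxxyxxxxxx, $) ⊢ (t, xyxxyxxxxxx, U$) ⊢ (r, yxxyxxxxxx, U$) ⊢ (p, xxyxxxxxx, $) ⊢ (p, xyxxxxxx, YU$) ⊢ (s, yxxxxxx, YU$) ⊢ (q, xxxxxx, U$) ⊢ (q, xxxxx, U$) ⊢ (q, xxxx, U$) ⊢ (q, xxx, U$) ⊢ (q, xx, U$) ⊢ (q, x, U$) ⊢ (q, ε, U$)
All input consumed; state q ∉ F and no further ε-move applies.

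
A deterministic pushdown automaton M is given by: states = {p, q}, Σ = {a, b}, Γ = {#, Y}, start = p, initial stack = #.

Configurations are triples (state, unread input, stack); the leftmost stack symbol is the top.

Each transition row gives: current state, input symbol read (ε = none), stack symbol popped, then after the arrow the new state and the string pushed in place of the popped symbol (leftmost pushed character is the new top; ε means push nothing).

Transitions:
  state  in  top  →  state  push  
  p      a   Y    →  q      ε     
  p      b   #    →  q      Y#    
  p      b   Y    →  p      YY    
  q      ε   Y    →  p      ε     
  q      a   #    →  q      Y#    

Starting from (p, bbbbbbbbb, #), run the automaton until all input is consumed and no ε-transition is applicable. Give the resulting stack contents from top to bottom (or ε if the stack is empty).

(p, bbbbbbbbb, #) ⊢ (q, bbbbbbbb, Y#) ⊢ (p, bbbbbbbb, #) ⊢ (q, bbbbbbb, Y#) ⊢ (p, bbbbbbb, #) ⊢ (q, bbbbbb, Y#) ⊢ (p, bbbbbb, #) ⊢ (q, bbbbb, Y#) ⊢ (p, bbbbb, #) ⊢ (q, bbbb, Y#) ⊢ (p, bbbb, #) ⊢ (q, bbb, Y#) ⊢ (p, bbb, #) ⊢ (q, bb, Y#) ⊢ (p, bb, #) ⊢ (q, b, Y#) ⊢ (p, b, #) ⊢ (q, ε, Y#) ⊢ (p, ε, #)
All input consumed in state p with stack #.

#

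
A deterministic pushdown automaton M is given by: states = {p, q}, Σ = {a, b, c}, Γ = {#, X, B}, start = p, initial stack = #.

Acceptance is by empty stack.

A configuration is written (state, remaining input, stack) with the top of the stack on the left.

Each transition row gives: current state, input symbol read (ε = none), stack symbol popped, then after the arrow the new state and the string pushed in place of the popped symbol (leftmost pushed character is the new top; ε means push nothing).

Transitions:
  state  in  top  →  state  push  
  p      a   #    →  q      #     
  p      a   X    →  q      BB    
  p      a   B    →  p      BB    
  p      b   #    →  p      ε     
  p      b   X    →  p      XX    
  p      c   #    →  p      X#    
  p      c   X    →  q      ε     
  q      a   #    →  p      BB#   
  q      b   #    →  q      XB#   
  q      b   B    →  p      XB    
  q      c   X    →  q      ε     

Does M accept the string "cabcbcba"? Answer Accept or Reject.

Reject

(p, cabcbcba, #)
  read c, top #: go to p, push X# → (p, abcbcba, X#)
  read a, top X: go to q, push BB → (q, bcbcba, BB#)
  read b, top B: go to p, push XB → (p, cbcba, XBB#)
  read c, top X: go to q, push ε → (q, bcba, BB#)
  read b, top B: go to p, push XB → (p, cba, XBB#)
  read c, top X: go to q, push ε → (q, ba, BB#)
  read b, top B: go to p, push XB → (p, a, XBB#)
  read a, top X: go to q, push BB → (q, ε, BBBB#)
All input consumed; stack is BBBB#, not empty, and no further ε-move applies.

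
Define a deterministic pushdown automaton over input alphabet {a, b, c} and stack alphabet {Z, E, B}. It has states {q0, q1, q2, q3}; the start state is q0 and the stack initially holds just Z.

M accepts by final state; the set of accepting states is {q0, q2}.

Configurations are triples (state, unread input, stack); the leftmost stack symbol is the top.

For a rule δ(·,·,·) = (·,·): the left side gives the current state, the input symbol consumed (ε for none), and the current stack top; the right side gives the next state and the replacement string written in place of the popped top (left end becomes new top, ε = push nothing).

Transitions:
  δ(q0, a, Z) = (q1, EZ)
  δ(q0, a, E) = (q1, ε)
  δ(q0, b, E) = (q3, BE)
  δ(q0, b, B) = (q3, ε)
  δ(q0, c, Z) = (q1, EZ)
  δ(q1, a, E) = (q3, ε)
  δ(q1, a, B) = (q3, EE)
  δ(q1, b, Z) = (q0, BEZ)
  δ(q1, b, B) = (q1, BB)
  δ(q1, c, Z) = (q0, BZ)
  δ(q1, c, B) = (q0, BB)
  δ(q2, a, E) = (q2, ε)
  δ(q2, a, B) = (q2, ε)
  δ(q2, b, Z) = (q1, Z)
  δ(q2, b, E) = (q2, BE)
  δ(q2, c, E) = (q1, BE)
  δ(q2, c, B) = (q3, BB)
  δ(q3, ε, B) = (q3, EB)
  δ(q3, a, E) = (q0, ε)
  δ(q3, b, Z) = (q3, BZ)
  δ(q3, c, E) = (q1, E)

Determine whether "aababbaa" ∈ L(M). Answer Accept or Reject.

(q0, aababbaa, Z)
  read a, top Z: go to q1, push EZ → (q1, ababbaa, EZ)
  read a, top E: go to q3, push ε → (q3, babbaa, Z)
  read b, top Z: go to q3, push BZ → (q3, abbaa, BZ)
  ε-move, top B: go to q3, push EB → (q3, abbaa, EBZ)
  read a, top E: go to q0, push ε → (q0, bbaa, BZ)
  read b, top B: go to q3, push ε → (q3, baa, Z)
  read b, top Z: go to q3, push BZ → (q3, aa, BZ)
  ε-move, top B: go to q3, push EB → (q3, aa, EBZ)
  read a, top E: go to q0, push ε → (q0, a, BZ)
No transition applies at (q0, a, BZ); input not fully consumed.

Reject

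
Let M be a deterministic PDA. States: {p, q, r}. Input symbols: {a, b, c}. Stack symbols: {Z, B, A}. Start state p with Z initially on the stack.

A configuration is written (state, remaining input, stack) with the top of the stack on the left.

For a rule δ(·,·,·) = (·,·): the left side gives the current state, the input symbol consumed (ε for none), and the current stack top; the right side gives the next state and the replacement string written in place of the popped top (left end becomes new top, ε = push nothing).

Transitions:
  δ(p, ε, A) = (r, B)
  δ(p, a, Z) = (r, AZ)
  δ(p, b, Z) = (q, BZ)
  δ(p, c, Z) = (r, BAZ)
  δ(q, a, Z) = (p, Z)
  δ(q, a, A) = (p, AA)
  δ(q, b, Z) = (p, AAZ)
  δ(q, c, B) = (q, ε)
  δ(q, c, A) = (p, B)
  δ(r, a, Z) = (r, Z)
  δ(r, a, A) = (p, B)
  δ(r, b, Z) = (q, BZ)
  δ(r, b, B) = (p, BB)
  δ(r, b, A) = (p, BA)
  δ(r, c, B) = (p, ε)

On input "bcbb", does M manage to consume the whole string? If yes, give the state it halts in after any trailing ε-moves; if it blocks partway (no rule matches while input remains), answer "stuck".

(p, bcbb, Z)
  read b, top Z: go to q, push BZ → (q, cbb, BZ)
  read c, top B: go to q, push ε → (q, bb, Z)
  read b, top Z: go to p, push AAZ → (p, b, AAZ)
  ε-move, top A: go to r, push B → (r, b, BAZ)
  read b, top B: go to p, push BB → (p, ε, BBAZ)
All input consumed; M is in state p.

p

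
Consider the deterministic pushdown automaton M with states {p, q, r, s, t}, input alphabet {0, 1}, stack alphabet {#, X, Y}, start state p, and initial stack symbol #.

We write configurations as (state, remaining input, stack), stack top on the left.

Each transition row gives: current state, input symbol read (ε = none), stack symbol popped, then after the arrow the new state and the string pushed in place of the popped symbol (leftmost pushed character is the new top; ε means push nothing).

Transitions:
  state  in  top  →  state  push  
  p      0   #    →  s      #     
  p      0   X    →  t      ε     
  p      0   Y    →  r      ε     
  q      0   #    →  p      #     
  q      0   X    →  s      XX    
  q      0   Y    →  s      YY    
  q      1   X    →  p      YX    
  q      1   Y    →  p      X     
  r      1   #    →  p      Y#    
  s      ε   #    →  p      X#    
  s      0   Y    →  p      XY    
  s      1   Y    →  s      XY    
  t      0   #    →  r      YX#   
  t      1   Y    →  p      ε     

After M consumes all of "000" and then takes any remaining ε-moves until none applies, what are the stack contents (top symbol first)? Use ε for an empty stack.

(p, 000, #) ⊢ (s, 00, #) ⊢ (p, 00, X#) ⊢ (t, 0, #) ⊢ (r, ε, YX#)
All input consumed in state r with stack YX#.

YX#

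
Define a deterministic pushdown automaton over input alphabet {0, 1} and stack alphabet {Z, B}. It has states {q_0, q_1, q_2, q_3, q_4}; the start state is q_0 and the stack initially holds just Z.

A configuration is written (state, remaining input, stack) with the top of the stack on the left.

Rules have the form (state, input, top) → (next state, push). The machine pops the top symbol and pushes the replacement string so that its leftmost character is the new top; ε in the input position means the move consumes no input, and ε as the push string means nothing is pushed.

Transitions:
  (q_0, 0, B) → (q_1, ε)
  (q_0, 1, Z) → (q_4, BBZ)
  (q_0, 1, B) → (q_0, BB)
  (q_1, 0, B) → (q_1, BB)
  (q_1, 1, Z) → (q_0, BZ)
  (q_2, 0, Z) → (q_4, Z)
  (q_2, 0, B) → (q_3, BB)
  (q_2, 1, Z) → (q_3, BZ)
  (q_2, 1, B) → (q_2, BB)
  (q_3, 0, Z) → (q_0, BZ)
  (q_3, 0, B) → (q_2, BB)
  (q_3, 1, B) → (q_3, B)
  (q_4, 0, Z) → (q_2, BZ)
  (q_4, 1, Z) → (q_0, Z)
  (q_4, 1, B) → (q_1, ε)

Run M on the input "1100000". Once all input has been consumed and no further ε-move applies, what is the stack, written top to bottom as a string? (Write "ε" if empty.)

(q_0, 1100000, Z) ⊢ (q_4, 100000, BBZ) ⊢ (q_1, 00000, BZ) ⊢ (q_1, 0000, BBZ) ⊢ (q_1, 000, BBBZ) ⊢ (q_1, 00, BBBBZ) ⊢ (q_1, 0, BBBBBZ) ⊢ (q_1, ε, BBBBBBZ)
All input consumed in state q_1 with stack BBBBBBZ.

BBBBBBZ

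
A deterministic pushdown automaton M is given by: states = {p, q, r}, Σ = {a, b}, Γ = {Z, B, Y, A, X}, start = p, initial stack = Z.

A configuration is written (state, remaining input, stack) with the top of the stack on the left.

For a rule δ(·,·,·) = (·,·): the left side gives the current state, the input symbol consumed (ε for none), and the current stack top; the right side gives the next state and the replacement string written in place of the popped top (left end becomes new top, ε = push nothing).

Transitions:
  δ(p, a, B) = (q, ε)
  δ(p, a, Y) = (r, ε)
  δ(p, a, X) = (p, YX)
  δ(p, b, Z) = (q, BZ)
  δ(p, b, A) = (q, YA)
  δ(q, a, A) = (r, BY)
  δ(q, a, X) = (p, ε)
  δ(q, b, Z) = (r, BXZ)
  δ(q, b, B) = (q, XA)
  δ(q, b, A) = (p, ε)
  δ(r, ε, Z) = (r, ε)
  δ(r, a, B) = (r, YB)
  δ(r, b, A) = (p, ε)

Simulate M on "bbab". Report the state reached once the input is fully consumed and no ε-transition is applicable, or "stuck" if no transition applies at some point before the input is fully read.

(p, bbab, Z)
  read b, top Z: go to q, push BZ → (q, bab, BZ)
  read b, top B: go to q, push XA → (q, ab, XAZ)
  read a, top X: go to p, push ε → (p, b, AZ)
  read b, top A: go to q, push YA → (q, ε, YAZ)
All input consumed; M is in state q.

q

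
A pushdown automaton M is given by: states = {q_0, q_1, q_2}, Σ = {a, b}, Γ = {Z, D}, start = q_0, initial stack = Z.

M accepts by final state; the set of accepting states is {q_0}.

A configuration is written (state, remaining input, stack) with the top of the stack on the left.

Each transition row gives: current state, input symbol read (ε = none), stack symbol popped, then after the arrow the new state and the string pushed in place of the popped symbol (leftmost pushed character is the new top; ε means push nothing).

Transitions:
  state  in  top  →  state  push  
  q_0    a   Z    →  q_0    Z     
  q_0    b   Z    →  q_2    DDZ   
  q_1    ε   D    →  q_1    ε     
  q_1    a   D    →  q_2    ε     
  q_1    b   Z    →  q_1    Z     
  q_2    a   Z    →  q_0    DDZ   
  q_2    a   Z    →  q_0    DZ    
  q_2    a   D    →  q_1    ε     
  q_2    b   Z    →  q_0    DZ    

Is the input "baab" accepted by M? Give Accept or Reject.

One accepting computation: (q_0, baab, Z) ⊢ (q_2, aab, DDZ) ⊢ (q_1, ab, DZ) ⊢ (q_2, b, Z) ⊢ (q_0, ε, DZ)
All input consumed and state q_0 ∈ F.

Accept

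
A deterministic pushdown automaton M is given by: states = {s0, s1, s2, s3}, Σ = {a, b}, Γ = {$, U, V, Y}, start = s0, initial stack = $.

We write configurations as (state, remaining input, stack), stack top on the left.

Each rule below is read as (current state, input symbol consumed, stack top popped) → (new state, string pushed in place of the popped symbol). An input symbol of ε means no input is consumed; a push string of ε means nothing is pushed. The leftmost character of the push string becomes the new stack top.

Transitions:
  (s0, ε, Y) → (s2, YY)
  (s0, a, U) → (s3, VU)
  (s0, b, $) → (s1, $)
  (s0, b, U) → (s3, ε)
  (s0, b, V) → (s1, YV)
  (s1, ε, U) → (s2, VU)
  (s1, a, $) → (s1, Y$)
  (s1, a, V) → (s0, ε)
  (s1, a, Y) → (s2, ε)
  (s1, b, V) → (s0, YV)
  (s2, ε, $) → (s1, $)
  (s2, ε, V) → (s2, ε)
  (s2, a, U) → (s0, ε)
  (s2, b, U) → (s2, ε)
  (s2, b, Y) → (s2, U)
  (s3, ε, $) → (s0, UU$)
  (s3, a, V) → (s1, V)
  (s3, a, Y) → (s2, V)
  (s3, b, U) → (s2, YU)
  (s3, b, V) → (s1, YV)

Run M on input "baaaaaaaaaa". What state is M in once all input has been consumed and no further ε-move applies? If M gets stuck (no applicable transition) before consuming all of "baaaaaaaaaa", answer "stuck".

s1

(s0, baaaaaaaaaa, $)
  read b, top $: go to s1, push $ → (s1, aaaaaaaaaa, $)
  read a, top $: go to s1, push Y$ → (s1, aaaaaaaaa, Y$)
  read a, top Y: go to s2, push ε → (s2, aaaaaaaa, $)
  ε-move, top $: go to s1, push $ → (s1, aaaaaaaa, $)
  read a, top $: go to s1, push Y$ → (s1, aaaaaaa, Y$)
  read a, top Y: go to s2, push ε → (s2, aaaaaa, $)
  ε-move, top $: go to s1, push $ → (s1, aaaaaa, $)
  read a, top $: go to s1, push Y$ → (s1, aaaaa, Y$)
  read a, top Y: go to s2, push ε → (s2, aaaa, $)
  ε-move, top $: go to s1, push $ → (s1, aaaa, $)
  read a, top $: go to s1, push Y$ → (s1, aaa, Y$)
  read a, top Y: go to s2, push ε → (s2, aa, $)
  ε-move, top $: go to s1, push $ → (s1, aa, $)
  read a, top $: go to s1, push Y$ → (s1, a, Y$)
  read a, top Y: go to s2, push ε → (s2, ε, $)
  ε-move, top $: go to s1, push $ → (s1, ε, $)
All input consumed; M is in state s1.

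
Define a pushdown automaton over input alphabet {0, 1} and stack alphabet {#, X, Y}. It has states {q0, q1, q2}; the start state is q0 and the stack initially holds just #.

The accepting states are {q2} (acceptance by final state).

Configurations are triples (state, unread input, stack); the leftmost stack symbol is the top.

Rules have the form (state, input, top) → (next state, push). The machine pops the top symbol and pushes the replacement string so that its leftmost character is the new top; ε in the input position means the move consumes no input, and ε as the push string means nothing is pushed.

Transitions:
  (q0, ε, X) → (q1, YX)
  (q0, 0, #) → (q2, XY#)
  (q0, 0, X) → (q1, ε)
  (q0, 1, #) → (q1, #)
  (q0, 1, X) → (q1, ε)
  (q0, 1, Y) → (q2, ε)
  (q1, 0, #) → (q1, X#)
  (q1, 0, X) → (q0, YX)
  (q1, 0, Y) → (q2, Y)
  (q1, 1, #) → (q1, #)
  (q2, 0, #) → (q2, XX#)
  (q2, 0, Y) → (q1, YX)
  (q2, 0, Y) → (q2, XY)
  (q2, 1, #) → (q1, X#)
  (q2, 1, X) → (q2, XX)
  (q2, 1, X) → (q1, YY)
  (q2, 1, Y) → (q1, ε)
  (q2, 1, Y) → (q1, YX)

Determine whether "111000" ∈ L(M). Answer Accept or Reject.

No computation consumes all input and reaches a final state.

Reject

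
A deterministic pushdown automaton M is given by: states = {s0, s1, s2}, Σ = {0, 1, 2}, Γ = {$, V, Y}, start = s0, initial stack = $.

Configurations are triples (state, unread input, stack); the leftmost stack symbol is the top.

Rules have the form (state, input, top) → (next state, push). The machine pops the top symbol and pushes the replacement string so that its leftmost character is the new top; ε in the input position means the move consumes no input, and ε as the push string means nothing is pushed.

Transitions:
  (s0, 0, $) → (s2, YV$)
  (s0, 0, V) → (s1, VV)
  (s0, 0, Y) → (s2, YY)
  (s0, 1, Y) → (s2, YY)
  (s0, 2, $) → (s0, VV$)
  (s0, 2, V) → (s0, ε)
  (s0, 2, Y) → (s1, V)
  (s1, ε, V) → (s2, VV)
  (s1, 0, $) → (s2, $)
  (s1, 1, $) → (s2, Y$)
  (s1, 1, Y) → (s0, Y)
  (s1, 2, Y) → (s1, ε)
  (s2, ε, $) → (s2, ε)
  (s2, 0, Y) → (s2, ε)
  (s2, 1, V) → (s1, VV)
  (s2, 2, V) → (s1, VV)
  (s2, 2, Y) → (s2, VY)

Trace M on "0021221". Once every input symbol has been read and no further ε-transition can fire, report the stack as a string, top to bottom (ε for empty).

(s0, 0021221, $)
  read 0, top $: go to s2, push YV$ → (s2, 021221, YV$)
  read 0, top Y: go to s2, push ε → (s2, 21221, V$)
  read 2, top V: go to s1, push VV → (s1, 1221, VV$)
  ε-move, top V: go to s2, push VV → (s2, 1221, VVV$)
  read 1, top V: go to s1, push VV → (s1, 221, VVVV$)
  ε-move, top V: go to s2, push VV → (s2, 221, VVVVV$)
  read 2, top V: go to s1, push VV → (s1, 21, VVVVVV$)
  ε-move, top V: go to s2, push VV → (s2, 21, VVVVVVV$)
  read 2, top V: go to s1, push VV → (s1, 1, VVVVVVVV$)
  ε-move, top V: go to s2, push VV → (s2, 1, VVVVVVVVV$)
  read 1, top V: go to s1, push VV → (s1, ε, VVVVVVVVVV$)
  ε-move, top V: go to s2, push VV → (s2, ε, VVVVVVVVVVV$)
All input consumed in state s2 with stack VVVVVVVVVVV$.

VVVVVVVVVVV$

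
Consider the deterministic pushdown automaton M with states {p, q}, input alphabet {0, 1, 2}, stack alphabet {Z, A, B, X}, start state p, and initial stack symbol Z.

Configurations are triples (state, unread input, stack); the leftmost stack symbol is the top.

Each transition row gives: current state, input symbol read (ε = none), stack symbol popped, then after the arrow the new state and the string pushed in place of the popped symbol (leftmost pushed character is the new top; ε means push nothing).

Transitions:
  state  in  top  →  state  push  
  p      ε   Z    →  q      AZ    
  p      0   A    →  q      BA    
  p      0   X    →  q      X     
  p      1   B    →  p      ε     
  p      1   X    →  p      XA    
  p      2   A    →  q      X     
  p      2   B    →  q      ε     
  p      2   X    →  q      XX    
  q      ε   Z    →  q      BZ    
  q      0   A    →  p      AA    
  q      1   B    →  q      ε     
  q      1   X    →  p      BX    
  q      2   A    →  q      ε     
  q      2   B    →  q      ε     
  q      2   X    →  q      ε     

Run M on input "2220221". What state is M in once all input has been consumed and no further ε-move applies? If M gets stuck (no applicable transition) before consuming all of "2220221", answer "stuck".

(p, 2220221, Z) ⊢ (q, 2220221, AZ) ⊢ (q, 220221, Z) ⊢ (q, 220221, BZ) ⊢ (q, 20221, Z) ⊢ (q, 20221, BZ) ⊢ (q, 0221, Z) ⊢ (q, 0221, BZ)
No transition for (q, 0, top B); M blocks with input 0221 remaining.

stuck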